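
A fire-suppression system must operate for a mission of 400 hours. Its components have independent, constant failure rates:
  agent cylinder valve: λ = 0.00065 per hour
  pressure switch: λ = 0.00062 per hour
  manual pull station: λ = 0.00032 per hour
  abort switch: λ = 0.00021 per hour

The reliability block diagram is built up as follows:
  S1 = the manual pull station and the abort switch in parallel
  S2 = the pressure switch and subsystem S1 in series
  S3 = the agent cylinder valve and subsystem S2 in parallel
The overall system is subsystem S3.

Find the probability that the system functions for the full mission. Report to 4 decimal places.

0.9480

R(agent cylinder valve) = exp(−0.00065 × 400) = 0.771052
R(pressure switch) = exp(−0.00062 × 400) = 0.780360
R(manual pull station) = exp(−0.00032 × 400) = 0.879853
R(abort switch) = exp(−0.00021 × 400) = 0.919431
Parallel (manual pull station and abort switch): 1 − (1 − 0.879853)(1 − 0.919431) = 0.990320
Series (pressure switch and [0.990320]): 0.780360 × 0.990320 = 0.772806
Parallel (agent cylinder valve and [0.772806]): 1 − (1 − 0.771052)(1 − 0.772806) = 0.9480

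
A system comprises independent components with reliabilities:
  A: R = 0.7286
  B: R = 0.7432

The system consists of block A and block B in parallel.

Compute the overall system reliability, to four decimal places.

Parallel (A and B): 1 − (1 − 0.728600)(1 − 0.743200) = 0.9303

0.9303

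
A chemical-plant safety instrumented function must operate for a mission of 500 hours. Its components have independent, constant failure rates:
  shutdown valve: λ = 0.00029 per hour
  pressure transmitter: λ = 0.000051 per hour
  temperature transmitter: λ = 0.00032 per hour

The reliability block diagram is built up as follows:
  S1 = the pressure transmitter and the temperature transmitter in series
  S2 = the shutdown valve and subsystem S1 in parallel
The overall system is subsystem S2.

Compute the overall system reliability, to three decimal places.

0.977

R(shutdown valve) = exp(−0.00029 × 500) = 0.86502
R(pressure transmitter) = exp(−0.000051 × 500) = 0.97482
R(temperature transmitter) = exp(−0.00032 × 500) = 0.85214
Series (pressure transmitter and temperature transmitter): 0.97482 × 0.85214 = 0.83068
Parallel (shutdown valve and [0.83068]): 1 − (1 − 0.86502)(1 − 0.83068) = 0.977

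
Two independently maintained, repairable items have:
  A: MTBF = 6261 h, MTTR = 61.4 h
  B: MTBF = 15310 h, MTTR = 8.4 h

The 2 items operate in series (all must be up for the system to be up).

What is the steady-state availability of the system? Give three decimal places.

A(A) = MTBF/(MTBF+MTTR) = 6261/(6261+61.4) = 0.990288
A(B) = MTBF/(MTBF+MTTR) = 15310/(15310+8.4) = 0.999452
Series availability: 0.990288 × 0.999452 = 0.990

0.990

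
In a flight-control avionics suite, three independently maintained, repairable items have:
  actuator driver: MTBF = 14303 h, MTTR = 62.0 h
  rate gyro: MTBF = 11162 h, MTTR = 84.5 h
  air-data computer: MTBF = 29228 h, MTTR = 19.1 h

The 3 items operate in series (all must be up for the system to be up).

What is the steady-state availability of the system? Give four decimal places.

A(actuator driver) = MTBF/(MTBF+MTTR) = 14303/(14303+62.0) = 0.995684
A(rate gyro) = MTBF/(MTBF+MTTR) = 11162/(11162+84.5) = 0.992487
A(air-data computer) = MTBF/(MTBF+MTTR) = 29228/(29228+19.1) = 0.999347
Series availability: 0.995684 × 0.992487 × 0.999347 = 0.9876

0.9876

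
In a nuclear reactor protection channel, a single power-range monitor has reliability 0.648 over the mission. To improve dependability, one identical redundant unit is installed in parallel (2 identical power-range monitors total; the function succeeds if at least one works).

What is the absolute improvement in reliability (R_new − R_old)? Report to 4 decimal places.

0.2281

R_before = 0.648
R_after = 1 − (1 − 0.648)^2 = 0.8761
ΔR = 0.8761 − 0.648 = 0.2281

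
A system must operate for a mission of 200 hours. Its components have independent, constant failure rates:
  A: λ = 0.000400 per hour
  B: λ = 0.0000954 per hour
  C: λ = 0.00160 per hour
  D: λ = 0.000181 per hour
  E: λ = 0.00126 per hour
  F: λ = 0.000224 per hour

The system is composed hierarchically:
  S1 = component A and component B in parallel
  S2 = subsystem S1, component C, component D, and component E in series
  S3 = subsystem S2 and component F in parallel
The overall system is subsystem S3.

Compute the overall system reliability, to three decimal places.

R(A) = exp(−0.000400 × 200) = 0.92312
R(B) = exp(−0.0000954 × 200) = 0.98110
R(C) = exp(−0.00160 × 200) = 0.72615
R(D) = exp(−0.000181 × 200) = 0.96445
R(E) = exp(−0.00126 × 200) = 0.77724
R(F) = exp(−0.000224 × 200) = 0.95619
Parallel (A and B): 1 − (1 − 0.92312)(1 − 0.98110) = 0.99855
Series ([0.99855], C, D, and E): 0.99855 × 0.72615 × 0.96445 × 0.77724 = 0.54354
Parallel ([0.54354] and F): 1 − (1 − 0.54354)(1 − 0.95619) = 0.980

0.980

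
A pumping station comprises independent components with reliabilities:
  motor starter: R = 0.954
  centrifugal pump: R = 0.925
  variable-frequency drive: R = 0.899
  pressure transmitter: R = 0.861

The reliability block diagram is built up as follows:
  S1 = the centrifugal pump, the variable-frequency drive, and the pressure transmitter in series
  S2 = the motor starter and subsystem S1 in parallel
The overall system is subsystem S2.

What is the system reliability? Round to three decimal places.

Series (centrifugal pump, variable-frequency drive, and pressure transmitter): 0.92500 × 0.89900 × 0.86100 = 0.71599
Parallel (motor starter and [0.71599]): 1 − (1 − 0.95400)(1 − 0.71599) = 0.987

0.987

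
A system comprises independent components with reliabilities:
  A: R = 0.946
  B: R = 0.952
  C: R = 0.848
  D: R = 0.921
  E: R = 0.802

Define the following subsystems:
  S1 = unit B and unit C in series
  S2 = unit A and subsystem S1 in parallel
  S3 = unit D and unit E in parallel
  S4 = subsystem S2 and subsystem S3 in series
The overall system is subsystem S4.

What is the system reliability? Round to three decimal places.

Series (B and C): 0.95200 × 0.84800 = 0.80730
Parallel (A and [0.80730]): 1 − (1 − 0.94600)(1 − 0.80730) = 0.98959
Parallel (D and E): 1 − (1 − 0.92100)(1 − 0.80200) = 0.98436
Series ([0.98959] and [0.98436]): 0.98959 × 0.98436 = 0.974

0.974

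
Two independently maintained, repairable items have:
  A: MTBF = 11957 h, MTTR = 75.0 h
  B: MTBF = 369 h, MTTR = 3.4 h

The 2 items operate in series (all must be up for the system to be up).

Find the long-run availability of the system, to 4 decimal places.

0.9847

A(A) = MTBF/(MTBF+MTTR) = 11957/(11957+75.0) = 0.993767
A(B) = MTBF/(MTBF+MTTR) = 369/(369+3.4) = 0.990870
Series availability: 0.993767 × 0.990870 = 0.9847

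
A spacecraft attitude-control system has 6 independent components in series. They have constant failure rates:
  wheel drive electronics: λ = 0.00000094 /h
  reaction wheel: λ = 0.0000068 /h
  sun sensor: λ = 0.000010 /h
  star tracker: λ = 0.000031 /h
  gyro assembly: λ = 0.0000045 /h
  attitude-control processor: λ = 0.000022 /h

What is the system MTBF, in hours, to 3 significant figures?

13300

Series of exponential components: λ_sys = Σ λ_i
λ_sys = 0.00000094 + 0.0000068 + 0.000010 + 0.000031 + 0.0000045 + 0.000022 = 7.5240e-05 /h
MTBF = 1 / λ_sys = 13300 h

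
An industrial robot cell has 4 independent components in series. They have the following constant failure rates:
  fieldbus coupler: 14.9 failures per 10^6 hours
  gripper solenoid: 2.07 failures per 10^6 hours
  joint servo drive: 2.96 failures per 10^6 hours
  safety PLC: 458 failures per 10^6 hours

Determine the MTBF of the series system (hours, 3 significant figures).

2090

Series of exponential components: λ_sys = Σ λ_i
λ_sys = 0.0000149 + 0.00000207 + 0.00000296 + 0.000458 = 4.7793e-04 /h
MTBF = 1 / λ_sys = 2090 h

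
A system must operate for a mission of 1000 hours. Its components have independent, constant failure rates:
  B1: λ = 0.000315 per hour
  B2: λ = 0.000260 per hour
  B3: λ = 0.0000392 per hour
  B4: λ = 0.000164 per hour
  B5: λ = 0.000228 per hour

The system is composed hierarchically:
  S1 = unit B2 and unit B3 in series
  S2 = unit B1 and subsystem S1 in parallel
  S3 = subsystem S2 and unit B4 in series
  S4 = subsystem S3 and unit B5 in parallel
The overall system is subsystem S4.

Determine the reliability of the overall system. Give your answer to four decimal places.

0.9571

R(B1) = exp(−0.000315 × 1000) = 0.729789
R(B2) = exp(−0.000260 × 1000) = 0.771052
R(B3) = exp(−0.0000392 × 1000) = 0.961558
R(B4) = exp(−0.000164 × 1000) = 0.848742
R(B5) = exp(−0.000228 × 1000) = 0.796124
Series (B2 and B3): 0.771052 × 0.961558 = 0.741411
Parallel (B1 and [0.741411]): 1 − (1 − 0.729789)(1 − 0.741411) = 0.930126
Series ([0.930126] and B4): 0.930126 × 0.848742 = 0.789437
Parallel ([0.789437] and B5): 1 − (1 − 0.789437)(1 − 0.796124) = 0.9571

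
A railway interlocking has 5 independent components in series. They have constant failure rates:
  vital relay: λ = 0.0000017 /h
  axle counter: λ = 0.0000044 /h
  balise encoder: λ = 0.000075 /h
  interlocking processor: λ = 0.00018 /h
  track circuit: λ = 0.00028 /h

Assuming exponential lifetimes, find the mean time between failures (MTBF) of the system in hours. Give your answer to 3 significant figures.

1850

Series of exponential components: λ_sys = Σ λ_i
λ_sys = 0.0000017 + 0.0000044 + 0.000075 + 0.00018 + 0.00028 = 5.4110e-04 /h
MTBF = 1 / λ_sys = 1850 h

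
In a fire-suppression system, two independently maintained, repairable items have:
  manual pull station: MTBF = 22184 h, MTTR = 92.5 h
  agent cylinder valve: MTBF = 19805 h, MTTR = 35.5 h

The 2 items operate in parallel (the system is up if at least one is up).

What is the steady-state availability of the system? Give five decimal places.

A(manual pull station) = MTBF/(MTBF+MTTR) = 22184/(22184+92.5) = 0.995848
A(agent cylinder valve) = MTBF/(MTBF+MTTR) = 19805/(19805+35.5) = 0.998211
Parallel availability: 1 − (1 − 0.995848)(1 − 0.998211) = 0.99999

0.99999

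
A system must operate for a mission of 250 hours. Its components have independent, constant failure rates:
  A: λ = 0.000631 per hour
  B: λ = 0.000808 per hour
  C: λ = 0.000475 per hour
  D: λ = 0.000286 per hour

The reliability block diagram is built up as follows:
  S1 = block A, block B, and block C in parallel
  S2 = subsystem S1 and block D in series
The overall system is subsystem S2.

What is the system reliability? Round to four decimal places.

R(A) = exp(−0.000631 × 250) = 0.854063
R(B) = exp(−0.000808 × 250) = 0.817095
R(C) = exp(−0.000475 × 250) = 0.888030
R(D) = exp(−0.000286 × 250) = 0.930996
Parallel (A, B, and C): 1 − (1 − 0.854063)(1 − 0.817095)(1 − 0.888030) = 0.997011
Series ([0.997011] and D): 0.997011 × 0.930996 = 0.9282

0.9282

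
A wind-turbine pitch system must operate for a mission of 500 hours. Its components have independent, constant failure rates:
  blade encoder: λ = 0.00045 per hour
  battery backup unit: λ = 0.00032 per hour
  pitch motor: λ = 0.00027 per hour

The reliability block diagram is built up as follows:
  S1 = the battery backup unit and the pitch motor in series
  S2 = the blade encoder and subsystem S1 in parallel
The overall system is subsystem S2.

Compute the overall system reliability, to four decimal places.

0.9485

R(blade encoder) = exp(−0.00045 × 500) = 0.798516
R(battery backup unit) = exp(−0.00032 × 500) = 0.852144
R(pitch motor) = exp(−0.00027 × 500) = 0.873716
Series (battery backup unit and pitch motor): 0.852144 × 0.873716 = 0.744532
Parallel (blade encoder and [0.744532]): 1 − (1 − 0.798516)(1 − 0.744532) = 0.9485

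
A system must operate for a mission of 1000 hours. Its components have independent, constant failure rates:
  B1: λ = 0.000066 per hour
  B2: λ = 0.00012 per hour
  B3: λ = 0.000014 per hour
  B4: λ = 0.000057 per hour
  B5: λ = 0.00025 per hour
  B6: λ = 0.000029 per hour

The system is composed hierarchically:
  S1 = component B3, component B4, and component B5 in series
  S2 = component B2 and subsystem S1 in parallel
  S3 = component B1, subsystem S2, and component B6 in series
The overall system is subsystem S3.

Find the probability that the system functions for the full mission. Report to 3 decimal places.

R(B1) = exp(−0.000066 × 1000) = 0.93613
R(B2) = exp(−0.00012 × 1000) = 0.88692
R(B3) = exp(−0.000014 × 1000) = 0.98610
R(B4) = exp(−0.000057 × 1000) = 0.94459
R(B5) = exp(−0.00025 × 1000) = 0.77880
R(B6) = exp(−0.000029 × 1000) = 0.97142
Series (B3, B4, and B5): 0.98610 × 0.94459 × 0.77880 = 0.72542
Parallel (B2 and [0.72542]): 1 − (1 − 0.88692)(1 − 0.72542) = 0.96895
Series (B1, [0.96895], and B6): 0.93613 × 0.96895 × 0.97142 = 0.881

0.881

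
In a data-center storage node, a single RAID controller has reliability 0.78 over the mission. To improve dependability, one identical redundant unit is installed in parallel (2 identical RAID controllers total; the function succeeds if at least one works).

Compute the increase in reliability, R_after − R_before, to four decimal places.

0.1716

R_before = 0.78
R_after = 1 − (1 − 0.78)^2 = 0.9516
ΔR = 0.9516 − 0.78 = 0.1716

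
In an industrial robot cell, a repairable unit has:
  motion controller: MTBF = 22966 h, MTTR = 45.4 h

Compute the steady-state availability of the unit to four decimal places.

0.9980

A(motion controller) = MTBF/(MTBF+MTTR) = 22966/(22966+45.4) = 0.9980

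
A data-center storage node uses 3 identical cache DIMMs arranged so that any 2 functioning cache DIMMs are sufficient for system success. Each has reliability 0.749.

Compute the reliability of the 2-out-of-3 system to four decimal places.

R = Σ_{i=2}^{3} C(3,i) p^i (1−p)^{3−i} with p = 0.749
C(3,2)·0.749^2·0.251^1 = 0.422434
C(3,3)·0.749^3·0.251^0 = 0.420190
Sum = 0.8426

0.8426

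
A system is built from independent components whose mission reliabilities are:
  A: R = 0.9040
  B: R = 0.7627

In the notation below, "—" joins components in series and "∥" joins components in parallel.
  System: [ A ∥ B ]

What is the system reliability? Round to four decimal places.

0.9772

Parallel (A and B): 1 − (1 − 0.904000)(1 − 0.762700) = 0.9772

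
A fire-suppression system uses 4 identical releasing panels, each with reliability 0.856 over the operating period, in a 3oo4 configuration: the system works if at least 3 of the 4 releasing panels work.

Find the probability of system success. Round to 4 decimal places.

R = Σ_{i=3}^{4} C(4,i) p^i (1−p)^{4−i} with p = 0.856
C(4,3)·0.856^3·0.144^1 = 0.361280
C(4,4)·0.856^4·0.144^0 = 0.536902
Sum = 0.8982

0.8982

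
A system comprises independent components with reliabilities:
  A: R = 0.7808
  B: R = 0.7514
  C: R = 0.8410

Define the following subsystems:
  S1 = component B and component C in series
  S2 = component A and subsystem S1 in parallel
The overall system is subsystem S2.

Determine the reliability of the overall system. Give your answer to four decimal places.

0.9193

Series (B and C): 0.751400 × 0.841000 = 0.631927
Parallel (A and [0.631927]): 1 − (1 − 0.780800)(1 − 0.631927) = 0.9193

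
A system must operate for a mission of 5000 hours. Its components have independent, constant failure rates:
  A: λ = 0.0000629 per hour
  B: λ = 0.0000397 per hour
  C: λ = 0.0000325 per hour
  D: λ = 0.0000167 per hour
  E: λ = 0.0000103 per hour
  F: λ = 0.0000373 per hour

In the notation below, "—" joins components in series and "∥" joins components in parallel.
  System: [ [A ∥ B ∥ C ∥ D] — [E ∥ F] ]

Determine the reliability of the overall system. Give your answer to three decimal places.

R(A) = exp(−0.0000629 × 5000) = 0.73015
R(B) = exp(−0.0000397 × 5000) = 0.81996
R(C) = exp(−0.0000325 × 5000) = 0.85002
R(D) = exp(−0.0000167 × 5000) = 0.91989
R(E) = exp(−0.0000103 × 5000) = 0.94980
R(F) = exp(−0.0000373 × 5000) = 0.82986
Parallel (A, B, C, and D): 1 − (1 − 0.73015)(1 − 0.81996)(1 − 0.85002)(1 − 0.91989) = 0.99942
Parallel (E and F): 1 − (1 − 0.94980)(1 − 0.82986) = 0.99146
Series ([0.99942] and [0.99146]): 0.99942 × 0.99146 = 0.991

0.991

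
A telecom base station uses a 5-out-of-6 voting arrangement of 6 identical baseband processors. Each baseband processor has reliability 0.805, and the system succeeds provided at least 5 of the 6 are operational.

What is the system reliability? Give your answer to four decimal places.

R = Σ_{i=5}^{6} C(6,i) p^i (1−p)^{6−i} with p = 0.805
C(6,5)·0.805^5·0.195^1 = 0.395517
C(6,6)·0.805^6·0.195^0 = 0.272129
Sum = 0.6676

0.6676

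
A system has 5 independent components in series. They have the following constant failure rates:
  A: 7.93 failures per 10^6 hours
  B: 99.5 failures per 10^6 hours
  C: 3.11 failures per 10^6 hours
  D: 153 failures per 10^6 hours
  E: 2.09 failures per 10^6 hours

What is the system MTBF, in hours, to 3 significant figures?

Series of exponential components: λ_sys = Σ λ_i
λ_sys = 0.00000793 + 0.0000995 + 0.00000311 + 0.000153 + 0.00000209 = 2.6563e-04 /h
MTBF = 1 / λ_sys = 3760 h

3760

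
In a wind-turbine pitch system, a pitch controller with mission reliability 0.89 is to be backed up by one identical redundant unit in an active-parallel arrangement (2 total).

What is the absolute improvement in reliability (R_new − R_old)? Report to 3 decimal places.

0.098

R_before = 0.89
R_after = 1 − (1 − 0.89)^2 = 0.988
ΔR = 0.988 − 0.89 = 0.098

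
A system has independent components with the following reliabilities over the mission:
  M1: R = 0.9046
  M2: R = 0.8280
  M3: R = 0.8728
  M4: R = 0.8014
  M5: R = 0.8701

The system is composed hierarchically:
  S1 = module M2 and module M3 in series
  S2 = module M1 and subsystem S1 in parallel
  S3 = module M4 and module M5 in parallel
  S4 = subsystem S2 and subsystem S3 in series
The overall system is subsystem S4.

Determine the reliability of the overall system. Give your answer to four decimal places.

Series (M2 and M3): 0.828000 × 0.872800 = 0.722678
Parallel (M1 and [0.722678]): 1 − (1 − 0.904600)(1 − 0.722678) = 0.973543
Parallel (M4 and M5): 1 − (1 − 0.801400)(1 − 0.870100) = 0.974202
Series ([0.973543] and [0.974202]): 0.973543 × 0.974202 = 0.9484

0.9484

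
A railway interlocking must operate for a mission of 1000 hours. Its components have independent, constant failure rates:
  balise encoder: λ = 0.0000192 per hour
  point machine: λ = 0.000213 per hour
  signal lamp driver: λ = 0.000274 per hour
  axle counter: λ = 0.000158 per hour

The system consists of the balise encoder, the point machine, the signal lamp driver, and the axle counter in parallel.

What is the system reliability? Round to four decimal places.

0.9999

R(balise encoder) = exp(−0.0000192 × 1000) = 0.980983
R(point machine) = exp(−0.000213 × 1000) = 0.808156
R(signal lamp driver) = exp(−0.000274 × 1000) = 0.760332
R(axle counter) = exp(−0.000158 × 1000) = 0.853850
Parallel (balise encoder, point machine, signal lamp driver, and axle counter): 1 − (1 − 0.980983)(1 − 0.808156)(1 − 0.760332)(1 − 0.853850) = 0.9999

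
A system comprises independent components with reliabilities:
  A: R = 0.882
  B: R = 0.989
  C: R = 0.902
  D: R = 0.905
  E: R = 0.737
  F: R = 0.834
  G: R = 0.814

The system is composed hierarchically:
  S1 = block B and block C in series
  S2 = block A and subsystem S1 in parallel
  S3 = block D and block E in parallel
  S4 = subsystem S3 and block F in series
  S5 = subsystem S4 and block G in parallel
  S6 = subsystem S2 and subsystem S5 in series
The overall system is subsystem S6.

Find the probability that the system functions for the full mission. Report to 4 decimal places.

Series (B and C): 0.989000 × 0.902000 = 0.892078
Parallel (A and [0.892078]): 1 − (1 − 0.882000)(1 − 0.892078) = 0.987265
Parallel (D and E): 1 − (1 − 0.905000)(1 − 0.737000) = 0.975015
Series ([0.975015] and F): 0.975015 × 0.834000 = 0.813163
Parallel ([0.813163] and G): 1 − (1 − 0.813163)(1 − 0.814000) = 0.965248
Series ([0.987265] and [0.965248]): 0.987265 × 0.965248 = 0.9530

0.9530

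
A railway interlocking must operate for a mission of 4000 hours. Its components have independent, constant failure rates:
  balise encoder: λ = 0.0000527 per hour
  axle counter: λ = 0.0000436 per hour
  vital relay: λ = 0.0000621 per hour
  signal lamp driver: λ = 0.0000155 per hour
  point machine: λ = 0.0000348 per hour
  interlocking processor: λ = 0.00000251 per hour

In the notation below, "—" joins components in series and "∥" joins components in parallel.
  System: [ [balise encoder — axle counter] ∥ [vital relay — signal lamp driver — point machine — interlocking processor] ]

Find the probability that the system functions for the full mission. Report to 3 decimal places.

R(balise encoder) = exp(−0.0000527 × 4000) = 0.80994
R(axle counter) = exp(−0.0000436 × 4000) = 0.83996
R(vital relay) = exp(−0.0000621 × 4000) = 0.78005
R(signal lamp driver) = exp(−0.0000155 × 4000) = 0.93988
R(point machine) = exp(−0.0000348 × 4000) = 0.87005
R(interlocking processor) = exp(−0.00000251 × 4000) = 0.99001
Series (balise encoder and axle counter): 0.80994 × 0.83996 = 0.68032
Series (vital relay, signal lamp driver, point machine, and interlocking processor): 0.78005 × 0.93988 × 0.87005 × 0.99001 = 0.63151
Parallel ([0.68032] and [0.63151]): 1 − (1 − 0.68032)(1 − 0.63151) = 0.882

0.882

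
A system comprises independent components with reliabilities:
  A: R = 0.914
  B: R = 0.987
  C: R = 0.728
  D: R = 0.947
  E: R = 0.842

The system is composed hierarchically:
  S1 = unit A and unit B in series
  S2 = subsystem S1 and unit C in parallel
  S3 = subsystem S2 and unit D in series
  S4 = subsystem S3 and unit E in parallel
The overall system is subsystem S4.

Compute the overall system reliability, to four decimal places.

Series (A and B): 0.914000 × 0.987000 = 0.902118
Parallel ([0.902118] and C): 1 − (1 − 0.902118)(1 − 0.728000) = 0.973376
Series ([0.973376] and D): 0.973376 × 0.947000 = 0.921787
Parallel ([0.921787] and E): 1 − (1 − 0.921787)(1 − 0.842000) = 0.9876

0.9876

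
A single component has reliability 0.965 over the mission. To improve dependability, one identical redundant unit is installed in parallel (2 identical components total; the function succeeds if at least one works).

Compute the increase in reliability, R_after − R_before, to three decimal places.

R_before = 0.965
R_after = 1 − (1 − 0.965)^2 = 0.999
ΔR = 0.999 − 0.965 = 0.034

0.034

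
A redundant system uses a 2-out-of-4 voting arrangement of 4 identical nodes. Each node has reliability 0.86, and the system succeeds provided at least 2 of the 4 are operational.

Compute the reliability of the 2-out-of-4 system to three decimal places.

0.990

R = Σ_{i=2}^{4} C(4,i) p^i (1−p)^{4−i} with p = 0.86
C(4,2)·0.86^2·0.14^2 = 0.08698
C(4,3)·0.86^3·0.14^1 = 0.35619
C(4,4)·0.86^4·0.14^0 = 0.54701
Sum = 0.990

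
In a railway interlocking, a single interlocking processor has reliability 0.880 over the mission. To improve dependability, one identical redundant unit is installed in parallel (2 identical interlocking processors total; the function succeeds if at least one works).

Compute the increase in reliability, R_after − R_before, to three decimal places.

0.106

R_before = 0.880
R_after = 1 − (1 − 0.880)^2 = 0.986
ΔR = 0.986 − 0.880 = 0.106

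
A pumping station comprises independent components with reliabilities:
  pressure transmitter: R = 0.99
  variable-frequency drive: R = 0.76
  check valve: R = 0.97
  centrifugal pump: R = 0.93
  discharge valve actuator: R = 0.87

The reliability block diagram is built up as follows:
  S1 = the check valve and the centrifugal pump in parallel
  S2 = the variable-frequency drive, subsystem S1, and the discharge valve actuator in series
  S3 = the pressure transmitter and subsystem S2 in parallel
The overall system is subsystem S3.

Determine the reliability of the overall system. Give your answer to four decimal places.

Parallel (check valve and centrifugal pump): 1 − (1 − 0.970000)(1 − 0.930000) = 0.997900
Series (variable-frequency drive, [0.997900], and discharge valve actuator): 0.760000 × 0.997900 × 0.870000 = 0.659811
Parallel (pressure transmitter and [0.659811]): 1 − (1 − 0.990000)(1 − 0.659811) = 0.9966

0.9966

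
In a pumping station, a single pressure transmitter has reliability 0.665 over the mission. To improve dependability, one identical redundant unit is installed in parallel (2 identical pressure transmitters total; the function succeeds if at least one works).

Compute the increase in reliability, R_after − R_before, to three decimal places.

0.223

R_before = 0.665
R_after = 1 − (1 − 0.665)^2 = 0.888
ΔR = 0.888 − 0.665 = 0.223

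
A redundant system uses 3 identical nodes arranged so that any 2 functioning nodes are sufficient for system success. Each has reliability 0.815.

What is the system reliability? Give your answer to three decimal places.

R = Σ_{i=2}^{3} C(3,i) p^i (1−p)^{3−i} with p = 0.815
C(3,2)·0.815^2·0.185^1 = 0.36864
C(3,3)·0.815^3·0.185^0 = 0.54134
Sum = 0.910

0.910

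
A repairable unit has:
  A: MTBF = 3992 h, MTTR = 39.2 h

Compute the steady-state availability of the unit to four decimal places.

A(A) = MTBF/(MTBF+MTTR) = 3992/(3992+39.2) = 0.9903

0.9903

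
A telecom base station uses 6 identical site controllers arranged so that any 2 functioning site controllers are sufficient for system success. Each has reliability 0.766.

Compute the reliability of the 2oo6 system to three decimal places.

0.997

R = Σ_{i=2}^{6} C(6,i) p^i (1−p)^{6−i} with p = 0.766
C(6,2)·0.766^2·0.234^4 = 0.02639
C(6,3)·0.766^3·0.234^3 = 0.11518
C(6,4)·0.766^4·0.234^2 = 0.28277
C(6,5)·0.766^5·0.234^1 = 0.37026
C(6,6)·0.766^6·0.234^0 = 0.20201
Sum = 0.997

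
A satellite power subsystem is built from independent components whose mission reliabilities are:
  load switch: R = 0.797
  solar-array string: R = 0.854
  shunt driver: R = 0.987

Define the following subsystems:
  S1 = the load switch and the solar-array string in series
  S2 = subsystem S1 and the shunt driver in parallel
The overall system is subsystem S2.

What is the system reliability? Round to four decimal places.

0.9958

Series (load switch and solar-array string): 0.797000 × 0.854000 = 0.680638
Parallel ([0.680638] and shunt driver): 1 − (1 − 0.680638)(1 − 0.987000) = 0.9958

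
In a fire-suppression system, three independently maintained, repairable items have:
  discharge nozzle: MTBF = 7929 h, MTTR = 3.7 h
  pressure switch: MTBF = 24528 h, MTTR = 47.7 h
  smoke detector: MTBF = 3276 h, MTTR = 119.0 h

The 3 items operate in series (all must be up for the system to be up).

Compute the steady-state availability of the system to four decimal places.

A(discharge nozzle) = MTBF/(MTBF+MTTR) = 7929/(7929+3.7) = 0.999534
A(pressure switch) = MTBF/(MTBF+MTTR) = 24528/(24528+47.7) = 0.998059
A(smoke detector) = MTBF/(MTBF+MTTR) = 3276/(3276+119.0) = 0.964948
Series availability: 0.999534 × 0.998059 × 0.964948 = 0.9626

0.9626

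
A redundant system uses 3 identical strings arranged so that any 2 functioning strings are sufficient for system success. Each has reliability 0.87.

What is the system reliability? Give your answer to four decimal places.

R = Σ_{i=2}^{3} C(3,i) p^i (1−p)^{3−i} with p = 0.87
C(3,2)·0.87^2·0.13^1 = 0.295191
C(3,3)·0.87^3·0.13^0 = 0.658503
Sum = 0.9537

0.9537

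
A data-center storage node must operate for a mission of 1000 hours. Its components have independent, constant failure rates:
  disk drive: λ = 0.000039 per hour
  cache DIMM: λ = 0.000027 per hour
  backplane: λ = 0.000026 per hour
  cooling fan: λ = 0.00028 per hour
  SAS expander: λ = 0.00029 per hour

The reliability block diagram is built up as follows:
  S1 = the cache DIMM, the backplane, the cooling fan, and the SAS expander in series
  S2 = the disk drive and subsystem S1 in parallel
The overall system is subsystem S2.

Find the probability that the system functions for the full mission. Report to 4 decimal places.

R(disk drive) = exp(−0.000039 × 1000) = 0.961751
R(cache DIMM) = exp(−0.000027 × 1000) = 0.973361
R(backplane) = exp(−0.000026 × 1000) = 0.974335
R(cooling fan) = exp(−0.00028 × 1000) = 0.755784
R(SAS expander) = exp(−0.00029 × 1000) = 0.748264
Series (cache DIMM, backplane, cooling fan, and SAS expander): 0.973361 × 0.974335 × 0.755784 × 0.748264 = 0.536333
Parallel (disk drive and [0.536333]): 1 − (1 − 0.961751)(1 − 0.536333) = 0.9823

0.9823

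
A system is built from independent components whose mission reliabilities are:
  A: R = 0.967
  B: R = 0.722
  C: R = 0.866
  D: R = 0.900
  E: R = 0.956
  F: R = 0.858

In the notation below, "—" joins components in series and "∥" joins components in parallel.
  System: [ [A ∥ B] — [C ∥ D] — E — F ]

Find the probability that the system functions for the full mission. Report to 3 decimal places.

0.802

Parallel (A and B): 1 − (1 − 0.96700)(1 − 0.72200) = 0.99083
Parallel (C and D): 1 − (1 − 0.86600)(1 − 0.90000) = 0.98660
Series ([0.99083], [0.98660], E, and F): 0.99083 × 0.98660 × 0.95600 × 0.85800 = 0.802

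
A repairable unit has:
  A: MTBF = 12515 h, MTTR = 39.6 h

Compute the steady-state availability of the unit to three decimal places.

A(A) = MTBF/(MTBF+MTTR) = 12515/(12515+39.6) = 0.997

0.997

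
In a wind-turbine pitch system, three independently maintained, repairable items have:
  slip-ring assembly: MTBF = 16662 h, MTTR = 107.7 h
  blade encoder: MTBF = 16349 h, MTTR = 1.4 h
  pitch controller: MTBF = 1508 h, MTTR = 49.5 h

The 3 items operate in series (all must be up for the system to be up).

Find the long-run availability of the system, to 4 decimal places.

0.9619

A(slip-ring assembly) = MTBF/(MTBF+MTTR) = 16662/(16662+107.7) = 0.993578
A(blade encoder) = MTBF/(MTBF+MTTR) = 16349/(16349+1.4) = 0.999914
A(pitch controller) = MTBF/(MTBF+MTTR) = 1508/(1508+49.5) = 0.968218
Series availability: 0.993578 × 0.999914 × 0.968218 = 0.9619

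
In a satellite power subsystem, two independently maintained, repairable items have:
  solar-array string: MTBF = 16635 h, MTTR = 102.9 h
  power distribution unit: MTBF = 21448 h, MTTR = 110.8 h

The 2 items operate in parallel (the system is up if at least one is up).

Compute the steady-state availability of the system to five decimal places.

0.99997

A(solar-array string) = MTBF/(MTBF+MTTR) = 16635/(16635+102.9) = 0.993852
A(power distribution unit) = MTBF/(MTBF+MTTR) = 21448/(21448+110.8) = 0.994861
Parallel availability: 1 − (1 − 0.993852)(1 − 0.994861) = 0.99997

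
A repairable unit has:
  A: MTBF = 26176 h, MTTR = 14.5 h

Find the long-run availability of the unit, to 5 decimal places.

0.99945

A(A) = MTBF/(MTBF+MTTR) = 26176/(26176+14.5) = 0.99945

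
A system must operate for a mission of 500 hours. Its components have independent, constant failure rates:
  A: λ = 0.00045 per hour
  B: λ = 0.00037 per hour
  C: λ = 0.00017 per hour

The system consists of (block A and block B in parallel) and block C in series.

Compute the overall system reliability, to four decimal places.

0.8873

R(A) = exp(−0.00045 × 500) = 0.798516
R(B) = exp(−0.00037 × 500) = 0.831104
R(C) = exp(−0.00017 × 500) = 0.918512
Parallel (A and B): 1 − (1 − 0.798516)(1 − 0.831104) = 0.965970
Series ([0.965970] and C): 0.965970 × 0.918512 = 0.8873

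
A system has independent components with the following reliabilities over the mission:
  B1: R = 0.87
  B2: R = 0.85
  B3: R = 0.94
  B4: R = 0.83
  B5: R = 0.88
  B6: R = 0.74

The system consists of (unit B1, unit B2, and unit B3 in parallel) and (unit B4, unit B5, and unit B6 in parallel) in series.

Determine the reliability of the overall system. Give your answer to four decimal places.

Parallel (B1, B2, and B3): 1 − (1 − 0.870000)(1 − 0.850000)(1 − 0.940000) = 0.998830
Parallel (B4, B5, and B6): 1 − (1 − 0.830000)(1 − 0.880000)(1 − 0.740000) = 0.994696
Series ([0.998830] and [0.994696]): 0.998830 × 0.994696 = 0.9935

0.9935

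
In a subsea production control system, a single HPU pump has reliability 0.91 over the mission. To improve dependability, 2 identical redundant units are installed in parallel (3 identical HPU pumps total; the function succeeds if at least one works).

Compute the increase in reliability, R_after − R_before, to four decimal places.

R_before = 0.91
R_after = 1 − (1 − 0.91)^3 = 0.9993
ΔR = 0.9993 − 0.91 = 0.0893

0.0893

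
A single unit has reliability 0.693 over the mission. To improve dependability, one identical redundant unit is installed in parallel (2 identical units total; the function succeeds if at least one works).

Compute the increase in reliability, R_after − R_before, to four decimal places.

R_before = 0.693
R_after = 1 − (1 − 0.693)^2 = 0.9058
ΔR = 0.9058 − 0.693 = 0.2128

0.2128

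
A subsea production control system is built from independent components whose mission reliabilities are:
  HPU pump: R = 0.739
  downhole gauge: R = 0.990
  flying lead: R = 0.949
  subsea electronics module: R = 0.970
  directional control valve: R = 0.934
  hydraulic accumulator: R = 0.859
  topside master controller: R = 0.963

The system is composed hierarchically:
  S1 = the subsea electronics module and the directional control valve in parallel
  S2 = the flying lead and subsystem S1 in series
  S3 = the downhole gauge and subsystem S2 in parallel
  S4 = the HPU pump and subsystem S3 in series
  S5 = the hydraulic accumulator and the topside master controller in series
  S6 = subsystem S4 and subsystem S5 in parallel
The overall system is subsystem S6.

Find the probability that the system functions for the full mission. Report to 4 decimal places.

Parallel (subsea electronics module and directional control valve): 1 − (1 − 0.970000)(1 − 0.934000) = 0.998020
Series (flying lead and [0.998020]): 0.949000 × 0.998020 = 0.947121
Parallel (downhole gauge and [0.947121]): 1 − (1 − 0.990000)(1 − 0.947121) = 0.999471
Series (HPU pump and [0.999471]): 0.739000 × 0.999471 = 0.738609
Series (hydraulic accumulator and topside master controller): 0.859000 × 0.963000 = 0.827217
Parallel ([0.738609] and [0.827217]): 1 − (1 − 0.738609)(1 − 0.827217) = 0.9548

0.9548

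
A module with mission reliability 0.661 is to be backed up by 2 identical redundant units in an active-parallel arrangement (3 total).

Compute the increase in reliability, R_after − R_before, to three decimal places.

0.300

R_before = 0.661
R_after = 1 − (1 − 0.661)^3 = 0.961
ΔR = 0.961 − 0.661 = 0.300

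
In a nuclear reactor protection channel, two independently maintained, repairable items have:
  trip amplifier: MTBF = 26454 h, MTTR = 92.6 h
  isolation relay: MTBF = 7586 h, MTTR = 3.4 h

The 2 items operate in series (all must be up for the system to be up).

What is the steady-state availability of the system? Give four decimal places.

A(trip amplifier) = MTBF/(MTBF+MTTR) = 26454/(26454+92.6) = 0.996512
A(isolation relay) = MTBF/(MTBF+MTTR) = 7586/(7586+3.4) = 0.999552
Series availability: 0.996512 × 0.999552 = 0.9961

0.9961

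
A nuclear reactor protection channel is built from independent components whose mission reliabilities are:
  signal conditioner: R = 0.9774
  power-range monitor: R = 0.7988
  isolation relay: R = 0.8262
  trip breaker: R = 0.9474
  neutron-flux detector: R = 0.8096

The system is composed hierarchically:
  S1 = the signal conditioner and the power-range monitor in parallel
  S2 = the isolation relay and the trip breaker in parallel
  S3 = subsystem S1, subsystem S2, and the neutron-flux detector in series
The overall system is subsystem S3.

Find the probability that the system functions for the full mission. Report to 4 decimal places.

0.7986

Parallel (signal conditioner and power-range monitor): 1 − (1 − 0.977400)(1 − 0.798800) = 0.995453
Parallel (isolation relay and trip breaker): 1 − (1 − 0.826200)(1 − 0.947400) = 0.990858
Series ([0.995453], [0.990858], and neutron-flux detector): 0.995453 × 0.990858 × 0.809600 = 0.7986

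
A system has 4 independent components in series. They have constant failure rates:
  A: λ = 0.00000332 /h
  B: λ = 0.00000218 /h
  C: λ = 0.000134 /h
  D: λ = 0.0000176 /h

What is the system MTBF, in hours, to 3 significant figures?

Series of exponential components: λ_sys = Σ λ_i
λ_sys = 0.00000332 + 0.00000218 + 0.000134 + 0.0000176 = 1.5710e-04 /h
MTBF = 1 / λ_sys = 6370 h

6370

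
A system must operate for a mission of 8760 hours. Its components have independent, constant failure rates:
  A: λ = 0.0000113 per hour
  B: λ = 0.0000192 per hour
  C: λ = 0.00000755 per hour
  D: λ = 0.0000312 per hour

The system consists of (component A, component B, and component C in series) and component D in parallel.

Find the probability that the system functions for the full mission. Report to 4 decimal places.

R(A) = exp(−0.0000113 × 8760) = 0.905754
R(B) = exp(−0.0000192 × 8760) = 0.845192
R(C) = exp(−0.00000755 × 8760) = 0.936002
R(D) = exp(−0.0000312 × 8760) = 0.760855
Series (A, B, and C): 0.905754 × 0.845192 × 0.936002 = 0.716543
Parallel ([0.716543] and D): 1 − (1 − 0.716543)(1 − 0.760855) = 0.9322

0.9322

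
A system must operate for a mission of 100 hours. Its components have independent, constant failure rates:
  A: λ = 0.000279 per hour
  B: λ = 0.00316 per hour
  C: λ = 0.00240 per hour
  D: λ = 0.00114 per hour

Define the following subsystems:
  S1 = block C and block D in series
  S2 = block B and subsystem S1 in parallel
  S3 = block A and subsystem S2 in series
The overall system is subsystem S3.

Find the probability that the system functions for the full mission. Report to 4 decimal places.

0.8939

R(A) = exp(−0.000279 × 100) = 0.972486
R(B) = exp(−0.00316 × 100) = 0.729059
R(C) = exp(−0.00240 × 100) = 0.786628
R(D) = exp(−0.00114 × 100) = 0.892258
Series (C and D): 0.786628 × 0.892258 = 0.701875
Parallel (B and [0.701875]): 1 − (1 − 0.729059)(1 − 0.701875) = 0.919226
Series (A and [0.919226]): 0.972486 × 0.919226 = 0.8939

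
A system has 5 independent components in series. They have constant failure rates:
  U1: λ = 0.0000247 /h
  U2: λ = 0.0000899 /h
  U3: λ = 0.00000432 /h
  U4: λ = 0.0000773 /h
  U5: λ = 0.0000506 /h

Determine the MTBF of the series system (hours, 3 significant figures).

Series of exponential components: λ_sys = Σ λ_i
λ_sys = 0.0000247 + 0.0000899 + 0.00000432 + 0.0000773 + 0.0000506 = 2.4682e-04 /h
MTBF = 1 / λ_sys = 4050 h

4050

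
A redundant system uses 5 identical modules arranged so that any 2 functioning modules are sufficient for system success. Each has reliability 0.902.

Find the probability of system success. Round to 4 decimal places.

R = Σ_{i=2}^{5} C(5,i) p^i (1−p)^{5−i} with p = 0.902
C(5,2)·0.902^2·0.098^3 = 0.007658
C(5,3)·0.902^3·0.098^2 = 0.070481
C(5,4)·0.902^4·0.098^1 = 0.324356
C(5,5)·0.902^5·0.098^0 = 0.597080
Sum = 0.9996

0.9996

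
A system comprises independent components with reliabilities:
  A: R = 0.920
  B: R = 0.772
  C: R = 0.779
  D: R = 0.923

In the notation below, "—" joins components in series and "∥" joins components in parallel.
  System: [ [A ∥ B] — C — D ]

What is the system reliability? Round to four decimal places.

Parallel (A and B): 1 − (1 − 0.920000)(1 − 0.772000) = 0.981760
Series ([0.981760], C, and D): 0.981760 × 0.779000 × 0.923000 = 0.7059

0.7059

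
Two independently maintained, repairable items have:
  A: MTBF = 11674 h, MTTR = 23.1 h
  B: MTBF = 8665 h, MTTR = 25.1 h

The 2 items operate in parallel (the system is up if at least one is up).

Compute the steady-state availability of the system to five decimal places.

0.99999

A(A) = MTBF/(MTBF+MTTR) = 11674/(11674+23.1) = 0.998025
A(B) = MTBF/(MTBF+MTTR) = 8665/(8665+25.1) = 0.997112
Parallel availability: 1 − (1 − 0.998025)(1 − 0.997112) = 0.99999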